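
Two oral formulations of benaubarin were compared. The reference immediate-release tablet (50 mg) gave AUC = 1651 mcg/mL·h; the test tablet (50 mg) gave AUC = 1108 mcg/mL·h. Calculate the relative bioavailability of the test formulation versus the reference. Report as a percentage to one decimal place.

F_rel = 67.1%

F_rel = (AUC_test/D_test) / (AUC_ref/D_ref)
      = (1108/50) / (1651/50)
      = 22.16 / 33.02 = 0.6711 = 67.11%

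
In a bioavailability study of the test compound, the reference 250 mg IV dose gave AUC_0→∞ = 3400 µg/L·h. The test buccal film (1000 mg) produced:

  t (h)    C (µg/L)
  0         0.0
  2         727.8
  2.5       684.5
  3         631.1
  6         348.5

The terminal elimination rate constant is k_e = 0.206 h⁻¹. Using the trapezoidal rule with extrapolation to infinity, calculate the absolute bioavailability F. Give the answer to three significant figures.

Trapezoidal AUC_0→6 (buccal film):
  [0→2]: (0.0+727.8)/2 × 2 = 727.8
  [2→2.5]: (727.8+684.5)/2 × 0.5 = 353.075
  [2.5→3]: (684.5+631.1)/2 × 0.5 = 328.9
  [3→6]: (631.1+348.5)/2 × 3 = 1469.4
  Sum = 2879.175 µg/L·h
Tail: C_last/k_e = 348.5/0.206 = 1691.748
AUC_0→∞ (buccal film) = 2879.175 + 1691.748 = 4570.923 µg/L·h
F = (AUC_ev/D_ev)/(AUC_iv/D_iv) = (4570.923/1000)/(3400/250) = 4.570923/13.6 = 0.3361

F = 0.336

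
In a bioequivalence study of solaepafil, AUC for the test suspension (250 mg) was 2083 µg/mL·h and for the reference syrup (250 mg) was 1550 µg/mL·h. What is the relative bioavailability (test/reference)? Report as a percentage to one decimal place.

F_rel = (AUC_test/D_test) / (AUC_ref/D_ref)
      = (2083/250) / (1550/250)
      = 8.332 / 6.2 = 1.3439 = 134.39%

F_rel = 134.4%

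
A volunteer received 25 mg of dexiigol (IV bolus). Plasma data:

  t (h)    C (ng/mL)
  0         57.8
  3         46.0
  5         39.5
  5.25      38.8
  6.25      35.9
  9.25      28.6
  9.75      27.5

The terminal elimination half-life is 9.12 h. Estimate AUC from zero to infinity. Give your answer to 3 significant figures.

Trapezoidal AUC_0→9.75:
  [0→3]: (57.8+46.0)/2 × 3 = 155.7
  [3→5]: (46.0+39.5)/2 × 2 = 85.5
  [5→5.25]: (39.5+38.8)/2 × 0.25 = 9.7875
  [5.25→6.25]: (38.8+35.9)/2 × 1 = 37.35
  [6.25→9.25]: (35.9+28.6)/2 × 3 = 96.75
  [9.25→9.75]: (28.6+27.5)/2 × 0.5 = 14.025
  Sum = 399.1125 ng/mL·h
k_e = ln2 / t½ = 0.693147 / 9.12 = 0.0760 h^-1
Extrapolated tail: C_last / k_e = 27.5 / 0.076 = 361.842
AUC_0→∞ = 399.1125 + 361.842 = 760.9545 ng/mL·h

AUC = 761 ng/mL·h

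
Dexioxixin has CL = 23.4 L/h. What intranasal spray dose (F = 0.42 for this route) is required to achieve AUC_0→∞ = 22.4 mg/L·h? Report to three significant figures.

Dose = CL × AUC_0→∞ / F
     = 23.4 × 22.4 / 0.42 = 1248 mg

Dose = 1250 mg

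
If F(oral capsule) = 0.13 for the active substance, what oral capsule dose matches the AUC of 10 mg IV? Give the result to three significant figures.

For equal systemic exposure: F × D_ev = D_iv
D_ev = D_iv / F = 10 / 0.13 = 76.9231 mg

D_oral = 76.9 mg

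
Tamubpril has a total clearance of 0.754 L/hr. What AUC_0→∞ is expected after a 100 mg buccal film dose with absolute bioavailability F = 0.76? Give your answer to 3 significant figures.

AUC_0→∞ = F × Dose / CL
        = 0.76 × 100 / 0.754 = 100.796 mg/L·hr

AUC = 101 mg/L·hr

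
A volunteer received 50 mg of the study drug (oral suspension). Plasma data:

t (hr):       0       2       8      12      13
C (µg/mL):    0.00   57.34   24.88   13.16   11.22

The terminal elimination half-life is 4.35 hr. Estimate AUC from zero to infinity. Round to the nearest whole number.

Trapezoidal AUC_0→13:
  [0→2]: (0.00+57.34)/2 × 2 = 57.34
  [2→8]: (57.34+24.88)/2 × 6 = 246.66
  [8→12]: (24.88+13.16)/2 × 4 = 76.08
  [12→13]: (13.16+11.22)/2 × 1 = 12.19
  Sum = 392.27 µg/mL·hr
k_e = ln2 / t½ = 0.693147 / 4.35 = 0.1593 hr^-1
Extrapolated tail: C_last / k_e = 11.22 / 0.1593 = 70.433
AUC_0→∞ = 392.27 + 70.433 = 462.703 µg/mL·hr

AUC = 463 µg/mL·hr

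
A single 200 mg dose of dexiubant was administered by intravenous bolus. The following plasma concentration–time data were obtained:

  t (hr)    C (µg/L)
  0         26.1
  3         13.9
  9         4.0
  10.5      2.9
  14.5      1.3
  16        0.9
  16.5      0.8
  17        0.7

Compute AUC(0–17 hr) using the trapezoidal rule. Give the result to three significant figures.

AUC = 130 µg/L·hr

Trapezoidal AUC_0→17:
  [0→3]: (26.1+13.9)/2 × 3 = 60.0
  [3→9]: (13.9+4.0)/2 × 6 = 53.7
  [9→10.5]: (4.0+2.9)/2 × 1.5 = 5.175
  [10.5→14.5]: (2.9+1.3)/2 × 4 = 8.4
  [14.5→16]: (1.3+0.9)/2 × 1.5 = 1.65
  [16→16.5]: (0.9+0.8)/2 × 0.5 = 0.425
  [16.5→17]: (0.8+0.7)/2 × 0.5 = 0.375
  Sum = 129.725 µg/L·hr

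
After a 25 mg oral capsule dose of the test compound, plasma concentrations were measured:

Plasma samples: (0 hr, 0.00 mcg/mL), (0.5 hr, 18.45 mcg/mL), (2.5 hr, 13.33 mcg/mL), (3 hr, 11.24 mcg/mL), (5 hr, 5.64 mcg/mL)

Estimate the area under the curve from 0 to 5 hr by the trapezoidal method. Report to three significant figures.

Trapezoidal AUC_0→5:
  [0→0.5]: (0.00+18.45)/2 × 0.5 = 4.6125
  [0.5→2.5]: (18.45+13.33)/2 × 2 = 31.78
  [2.5→3]: (13.33+11.24)/2 × 0.5 = 6.1425
  [3→5]: (11.24+5.64)/2 × 2 = 16.88
  Sum = 59.415 mcg/mL·hr

AUC = 59.4 mcg/mL·hr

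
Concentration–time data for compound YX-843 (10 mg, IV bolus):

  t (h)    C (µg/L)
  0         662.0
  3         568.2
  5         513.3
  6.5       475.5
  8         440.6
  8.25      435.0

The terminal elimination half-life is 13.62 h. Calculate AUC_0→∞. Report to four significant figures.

AUC = 13010 µg/L·h

Trapezoidal AUC_0→8.25:
  [0→3]: (662.0+568.2)/2 × 3 = 1845.3
  [3→5]: (568.2+513.3)/2 × 2 = 1081.5
  [5→6.5]: (513.3+475.5)/2 × 1.5 = 741.6
  [6.5→8]: (475.5+440.6)/2 × 1.5 = 687.075
  [8→8.25]: (440.6+435.0)/2 × 0.25 = 109.45
  Sum = 4464.925 µg/L·h
k_e = ln2 / t½ = 0.693147 / 13.62 = 0.0509 h^-1
Extrapolated tail: C_last / k_e = 435.0 / 0.0509 = 8546.169
AUC_0→∞ = 4464.925 + 8546.169 = 13011.094 µg/L·h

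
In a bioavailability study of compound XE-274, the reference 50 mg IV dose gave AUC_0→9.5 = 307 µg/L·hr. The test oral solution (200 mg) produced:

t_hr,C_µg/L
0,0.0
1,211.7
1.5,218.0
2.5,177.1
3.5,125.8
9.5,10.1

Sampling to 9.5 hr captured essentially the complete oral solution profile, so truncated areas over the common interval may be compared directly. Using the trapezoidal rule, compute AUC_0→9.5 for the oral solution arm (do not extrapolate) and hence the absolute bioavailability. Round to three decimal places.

F = 0.790

Trapezoidal AUC_0→9.5 (oral solution):
  [0→1]: (0.0+211.7)/2 × 1 = 105.85
  [1→1.5]: (211.7+218.0)/2 × 0.5 = 107.425
  [1.5→2.5]: (218.0+177.1)/2 × 1 = 197.55
  [2.5→3.5]: (177.1+125.8)/2 × 1 = 151.45
  [3.5→9.5]: (125.8+10.1)/2 × 6 = 407.7
  Sum = 969.975 µg/L·hr
F = (AUC_ev/D_ev)/(AUC_iv/D_iv) = (969.975/200)/(307/50) = 4.849875/6.14 = 0.7899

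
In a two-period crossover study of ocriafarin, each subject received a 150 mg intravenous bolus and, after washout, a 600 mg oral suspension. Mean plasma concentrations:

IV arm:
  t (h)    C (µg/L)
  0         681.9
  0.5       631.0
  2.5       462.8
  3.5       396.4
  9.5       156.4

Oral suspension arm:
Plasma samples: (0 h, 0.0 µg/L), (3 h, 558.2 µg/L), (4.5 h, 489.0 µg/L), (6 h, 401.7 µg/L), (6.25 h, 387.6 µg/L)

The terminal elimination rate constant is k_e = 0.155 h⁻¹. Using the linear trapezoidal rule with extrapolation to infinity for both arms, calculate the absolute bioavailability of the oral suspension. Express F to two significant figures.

Trapezoidal AUC_0→9.5 (IV):
  [0→0.5]: (681.9+631.0)/2 × 0.5 = 328.225
  [0.5→2.5]: (631.0+462.8)/2 × 2 = 1093.8
  [2.5→3.5]: (462.8+396.4)/2 × 1 = 429.6
  [3.5→9.5]: (396.4+156.4)/2 × 6 = 1658.4
  Sum = 3510.025 µg/L·h
IV tail: 156.4/0.155 = 1009.032; AUC_iv,0→∞ = 3510.025 + 1009.032 = 4519.057 µg/L·h
Trapezoidal AUC_0→6.25 (oral suspension):
  [0→3]: (0.0+558.2)/2 × 3 = 837.3
  [3→4.5]: (558.2+489.0)/2 × 1.5 = 785.4
  [4.5→6]: (489.0+401.7)/2 × 1.5 = 668.025
  [6→6.25]: (401.7+387.6)/2 × 0.25 = 98.6625
  Sum = 2389.3875 µg/L·h
oral suspension tail: 387.6/0.155 = 2500.645; AUC_ev,0→∞ = 2389.3875 + 2500.645 = 4890.0325 µg/L·h
F = (AUC_ev/D_ev)/(AUC_iv/D_iv) = (4890.0325/600)/(4519.057/150) = 8.15005/30.127 = 0.2705

F = 0.27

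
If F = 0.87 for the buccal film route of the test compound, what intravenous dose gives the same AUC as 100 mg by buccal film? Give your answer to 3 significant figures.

Systemic exposure from an extravascular dose = F × D_ev, so the equivalent IV dose is F × D_ev.
D_iv = F × D_ev = 0.87 × 100 = 87 mg

D_iv = 87.0 mg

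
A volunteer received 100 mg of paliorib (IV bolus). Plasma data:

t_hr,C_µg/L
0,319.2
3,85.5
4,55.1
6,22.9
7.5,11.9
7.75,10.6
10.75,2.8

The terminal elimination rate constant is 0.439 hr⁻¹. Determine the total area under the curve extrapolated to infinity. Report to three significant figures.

AUC = 811 µg/L·hr

Trapezoidal AUC_0→10.75:
  [0→3]: (319.2+85.5)/2 × 3 = 607.05
  [3→4]: (85.5+55.1)/2 × 1 = 70.3
  [4→6]: (55.1+22.9)/2 × 2 = 78.0
  [6→7.5]: (22.9+11.9)/2 × 1.5 = 26.1
  [7.5→7.75]: (11.9+10.6)/2 × 0.25 = 2.8125
  [7.75→10.75]: (10.6+2.8)/2 × 3 = 20.1
  Sum = 804.3625 µg/L·hr
Extrapolated tail: C_last / k_e = 2.8 / 0.439 = 6.378
AUC_0→∞ = 804.3625 + 6.378 = 810.7405 µg/L·hr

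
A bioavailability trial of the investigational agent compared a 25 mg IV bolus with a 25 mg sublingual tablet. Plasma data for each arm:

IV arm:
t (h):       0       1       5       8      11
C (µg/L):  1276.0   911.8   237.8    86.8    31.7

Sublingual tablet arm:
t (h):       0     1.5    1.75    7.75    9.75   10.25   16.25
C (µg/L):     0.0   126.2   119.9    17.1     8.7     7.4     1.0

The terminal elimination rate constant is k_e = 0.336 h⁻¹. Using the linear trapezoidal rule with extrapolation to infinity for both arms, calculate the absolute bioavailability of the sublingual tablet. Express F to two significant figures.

F = 0.14

Trapezoidal AUC_0→11 (IV):
  [0→1]: (1276.0+911.8)/2 × 1 = 1093.9
  [1→5]: (911.8+237.8)/2 × 4 = 2299.2
  [5→8]: (237.8+86.8)/2 × 3 = 486.9
  [8→11]: (86.8+31.7)/2 × 3 = 177.75
  Sum = 4057.75 µg/L·h
IV tail: 31.7/0.336 = 94.345; AUC_iv,0→∞ = 4057.75 + 94.345 = 4152.095 µg/L·h
Trapezoidal AUC_0→16.25 (sublingual tablet):
  [0→1.5]: (0.0+126.2)/2 × 1.5 = 94.65
  [1.5→1.75]: (126.2+119.9)/2 × 0.25 = 30.7625
  [1.75→7.75]: (119.9+17.1)/2 × 6 = 411.0
  [7.75→9.75]: (17.1+8.7)/2 × 2 = 25.8
  [9.75→10.25]: (8.7+7.4)/2 × 0.5 = 4.025
  [10.25→16.25]: (7.4+1.0)/2 × 6 = 25.2
  Sum = 591.4375 µg/L·h
sublingual tablet tail: 1.0/0.336 = 2.976; AUC_ev,0→∞ = 591.4375 + 2.976 = 594.4135 µg/L·h
F = (AUC_ev/D_ev)/(AUC_iv/D_iv) = (594.4135/25)/(4152.095/25) = 23.77654/166.0838 = 0.1432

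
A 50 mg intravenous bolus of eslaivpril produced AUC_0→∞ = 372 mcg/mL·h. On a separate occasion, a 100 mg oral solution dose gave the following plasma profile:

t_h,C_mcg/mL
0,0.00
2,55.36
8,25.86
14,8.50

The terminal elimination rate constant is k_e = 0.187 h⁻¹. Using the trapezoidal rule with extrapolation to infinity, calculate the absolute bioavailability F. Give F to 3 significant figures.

F = 0.602

Trapezoidal AUC_0→14 (oral solution):
  [0→2]: (0.00+55.36)/2 × 2 = 55.36
  [2→8]: (55.36+25.86)/2 × 6 = 243.66
  [8→14]: (25.86+8.50)/2 × 6 = 103.08
  Sum = 402.1 mcg/mL·h
Tail: C_last/k_e = 8.50/0.187 = 45.455
AUC_0→∞ (oral solution) = 402.1 + 45.455 = 447.555 mcg/mL·h
F = (AUC_ev/D_ev)/(AUC_iv/D_iv) = (447.555/100)/(372/50) = 4.47555/7.44 = 0.6016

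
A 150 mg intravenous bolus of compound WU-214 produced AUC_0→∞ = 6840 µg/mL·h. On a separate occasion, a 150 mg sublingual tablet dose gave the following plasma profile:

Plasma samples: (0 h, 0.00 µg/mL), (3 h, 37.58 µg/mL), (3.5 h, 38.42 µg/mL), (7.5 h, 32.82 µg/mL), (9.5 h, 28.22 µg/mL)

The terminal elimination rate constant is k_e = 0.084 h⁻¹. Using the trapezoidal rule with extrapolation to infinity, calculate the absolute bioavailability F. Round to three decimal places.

Trapezoidal AUC_0→9.5 (sublingual tablet):
  [0→3]: (0.00+37.58)/2 × 3 = 56.37
  [3→3.5]: (37.58+38.42)/2 × 0.5 = 19.0
  [3.5→7.5]: (38.42+32.82)/2 × 4 = 142.48
  [7.5→9.5]: (32.82+28.22)/2 × 2 = 61.04
  Sum = 278.89 µg/mL·h
Tail: C_last/k_e = 28.22/0.084 = 335.952
AUC_0→∞ (sublingual tablet) = 278.89 + 335.952 = 614.842 µg/mL·h
F = (AUC_ev/D_ev)/(AUC_iv/D_iv) = (614.842/150)/(6840/150) = 4.09895/45.6 = 0.0899

F = 0.090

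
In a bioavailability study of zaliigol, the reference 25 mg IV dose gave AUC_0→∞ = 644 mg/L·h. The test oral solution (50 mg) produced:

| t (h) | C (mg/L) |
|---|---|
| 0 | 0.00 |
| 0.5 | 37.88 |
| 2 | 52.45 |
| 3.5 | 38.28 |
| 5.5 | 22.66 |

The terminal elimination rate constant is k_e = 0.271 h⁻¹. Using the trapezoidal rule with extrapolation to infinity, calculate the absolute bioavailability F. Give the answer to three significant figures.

F = 0.225

Trapezoidal AUC_0→5.5 (oral solution):
  [0→0.5]: (0.00+37.88)/2 × 0.5 = 9.47
  [0.5→2]: (37.88+52.45)/2 × 1.5 = 67.7475
  [2→3.5]: (52.45+38.28)/2 × 1.5 = 68.0475
  [3.5→5.5]: (38.28+22.66)/2 × 2 = 60.94
  Sum = 206.205 mg/L·h
Tail: C_last/k_e = 22.66/0.271 = 83.616
AUC_0→∞ (oral solution) = 206.205 + 83.616 = 289.821 mg/L·h
F = (AUC_ev/D_ev)/(AUC_iv/D_iv) = (289.821/50)/(644/25) = 5.79642/25.76 = 0.2250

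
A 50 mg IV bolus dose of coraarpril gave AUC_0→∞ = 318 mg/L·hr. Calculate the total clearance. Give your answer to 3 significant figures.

CL = Dose_iv / AUC_0→∞
   = 50 / 318 = 0.157233 L/hr

CL = 0.157 L/hr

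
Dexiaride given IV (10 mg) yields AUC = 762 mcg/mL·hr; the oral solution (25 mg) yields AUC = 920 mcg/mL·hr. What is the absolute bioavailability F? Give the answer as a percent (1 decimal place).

F = 48.3%

F = (AUC_ev / D_ev) / (AUC_iv / D_iv)
  = (920/25) / (762/10)
  = 36.8 / 76.2 = 0.4829
  = 48.29%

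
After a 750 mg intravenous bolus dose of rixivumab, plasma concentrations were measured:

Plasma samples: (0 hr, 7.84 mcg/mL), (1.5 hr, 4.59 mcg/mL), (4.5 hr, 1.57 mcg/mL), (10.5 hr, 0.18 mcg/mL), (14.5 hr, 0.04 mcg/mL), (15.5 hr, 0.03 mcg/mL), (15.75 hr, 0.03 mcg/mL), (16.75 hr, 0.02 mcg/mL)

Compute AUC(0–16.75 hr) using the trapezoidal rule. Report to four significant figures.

AUC = 24.32 mcg/mL·hr

Trapezoidal AUC_0→16.75:
  [0→1.5]: (7.84+4.59)/2 × 1.5 = 9.3225
  [1.5→4.5]: (4.59+1.57)/2 × 3 = 9.24
  [4.5→10.5]: (1.57+0.18)/2 × 6 = 5.25
  [10.5→14.5]: (0.18+0.04)/2 × 4 = 0.44
  [14.5→15.5]: (0.04+0.03)/2 × 1 = 0.035
  [15.5→15.75]: (0.03+0.03)/2 × 0.25 = 0.0075
  [15.75→16.75]: (0.03+0.02)/2 × 1 = 0.025
  Sum = 24.32 mcg/mL·hr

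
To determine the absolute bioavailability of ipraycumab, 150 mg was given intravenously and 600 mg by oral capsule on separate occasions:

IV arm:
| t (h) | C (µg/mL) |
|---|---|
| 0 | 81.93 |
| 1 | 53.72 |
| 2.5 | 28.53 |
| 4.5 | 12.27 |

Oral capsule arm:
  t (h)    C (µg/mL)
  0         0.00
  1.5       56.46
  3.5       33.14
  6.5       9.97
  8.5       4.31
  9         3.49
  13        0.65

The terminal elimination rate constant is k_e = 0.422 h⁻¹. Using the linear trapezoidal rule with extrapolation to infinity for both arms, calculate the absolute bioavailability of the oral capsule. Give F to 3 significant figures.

Trapezoidal AUC_0→4.5 (IV):
  [0→1]: (81.93+53.72)/2 × 1 = 67.825
  [1→2.5]: (53.72+28.53)/2 × 1.5 = 61.6875
  [2.5→4.5]: (28.53+12.27)/2 × 2 = 40.8
  Sum = 170.3125 µg/mL·h
IV tail: 12.27/0.422 = 29.076; AUC_iv,0→∞ = 170.3125 + 29.076 = 199.3885 µg/mL·h
Trapezoidal AUC_0→13 (oral capsule):
  [0→1.5]: (0.00+56.46)/2 × 1.5 = 42.345
  [1.5→3.5]: (56.46+33.14)/2 × 2 = 89.6
  [3.5→6.5]: (33.14+9.97)/2 × 3 = 64.665
  [6.5→8.5]: (9.97+4.31)/2 × 2 = 14.28
  [8.5→9]: (4.31+3.49)/2 × 0.5 = 1.95
  [9→13]: (3.49+0.65)/2 × 4 = 8.28
  Sum = 221.12 µg/mL·h
oral capsule tail: 0.65/0.422 = 1.540; AUC_ev,0→∞ = 221.12 + 1.540 = 222.66 µg/mL·h
F = (AUC_ev/D_ev)/(AUC_iv/D_iv) = (222.66/600)/(199.3885/150) = 0.3711/1.32926 = 0.2792

F = 0.279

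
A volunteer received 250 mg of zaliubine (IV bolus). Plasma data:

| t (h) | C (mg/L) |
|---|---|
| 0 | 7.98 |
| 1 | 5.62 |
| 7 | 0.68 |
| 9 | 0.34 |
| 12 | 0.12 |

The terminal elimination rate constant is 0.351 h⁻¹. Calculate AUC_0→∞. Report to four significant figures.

Trapezoidal AUC_0→12:
  [0→1]: (7.98+5.62)/2 × 1 = 6.8
  [1→7]: (5.62+0.68)/2 × 6 = 18.9
  [7→9]: (0.68+0.34)/2 × 2 = 1.02
  [9→12]: (0.34+0.12)/2 × 3 = 0.69
  Sum = 27.41 mg/L·h
Extrapolated tail: C_last / k_e = 0.12 / 0.351 = 0.342
AUC_0→∞ = 27.41 + 0.342 = 27.752 mg/L·h

AUC = 27.75 mg/L·h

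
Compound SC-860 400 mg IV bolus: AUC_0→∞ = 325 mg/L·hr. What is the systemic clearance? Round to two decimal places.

CL = 1.23 L/hr

CL = Dose_iv / AUC_0→∞
   = 400 / 325 = 1.23077 L/hr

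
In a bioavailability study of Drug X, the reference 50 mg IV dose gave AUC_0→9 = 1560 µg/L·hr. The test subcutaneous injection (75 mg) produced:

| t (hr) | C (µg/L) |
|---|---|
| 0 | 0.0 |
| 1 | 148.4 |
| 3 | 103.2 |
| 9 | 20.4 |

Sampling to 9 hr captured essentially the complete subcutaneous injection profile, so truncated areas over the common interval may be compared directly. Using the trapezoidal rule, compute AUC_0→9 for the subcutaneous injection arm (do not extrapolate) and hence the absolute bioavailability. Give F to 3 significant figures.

F = 0.298

Trapezoidal AUC_0→9 (subcutaneous injection):
  [0→1]: (0.0+148.4)/2 × 1 = 74.2
  [1→3]: (148.4+103.2)/2 × 2 = 251.6
  [3→9]: (103.2+20.4)/2 × 6 = 370.8
  Sum = 696.6 µg/L·hr
F = (AUC_ev/D_ev)/(AUC_iv/D_iv) = (696.6/75)/(1560/50) = 9.288/31.2 = 0.2977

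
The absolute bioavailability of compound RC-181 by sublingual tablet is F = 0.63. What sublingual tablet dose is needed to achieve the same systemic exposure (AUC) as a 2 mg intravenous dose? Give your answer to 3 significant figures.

D_sublingual = 3.17 mg

For equal systemic exposure: F × D_ev = D_iv
D_ev = D_iv / F = 2 / 0.63 = 3.1746 mg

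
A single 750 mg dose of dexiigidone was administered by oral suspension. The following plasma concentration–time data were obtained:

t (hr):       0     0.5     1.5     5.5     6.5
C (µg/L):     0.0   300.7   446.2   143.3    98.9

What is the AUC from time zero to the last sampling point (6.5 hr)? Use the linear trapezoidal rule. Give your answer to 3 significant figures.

AUC = 1750 µg/L·hr

Trapezoidal AUC_0→6.5:
  [0→0.5]: (0.0+300.7)/2 × 0.5 = 75.175
  [0.5→1.5]: (300.7+446.2)/2 × 1 = 373.45
  [1.5→5.5]: (446.2+143.3)/2 × 4 = 1179.0
  [5.5→6.5]: (143.3+98.9)/2 × 1 = 121.1
  Sum = 1748.725 µg/L·hr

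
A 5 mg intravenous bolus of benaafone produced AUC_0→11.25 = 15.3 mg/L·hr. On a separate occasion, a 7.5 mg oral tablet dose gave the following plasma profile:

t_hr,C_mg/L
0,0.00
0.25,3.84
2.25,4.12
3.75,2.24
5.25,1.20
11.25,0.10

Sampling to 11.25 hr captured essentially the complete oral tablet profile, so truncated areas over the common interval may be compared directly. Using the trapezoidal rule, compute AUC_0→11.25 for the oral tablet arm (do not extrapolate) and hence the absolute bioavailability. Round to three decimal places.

F = 0.858

Trapezoidal AUC_0→11.25 (oral tablet):
  [0→0.25]: (0.00+3.84)/2 × 0.25 = 0.48
  [0.25→2.25]: (3.84+4.12)/2 × 2 = 7.96
  [2.25→3.75]: (4.12+2.24)/2 × 1.5 = 4.77
  [3.75→5.25]: (2.24+1.20)/2 × 1.5 = 2.58
  [5.25→11.25]: (1.20+0.10)/2 × 6 = 3.9
  Sum = 19.69 mg/L·hr
F = (AUC_ev/D_ev)/(AUC_iv/D_iv) = (19.69/7.5)/(15.3/5) = 2.62533/3.06 = 0.8580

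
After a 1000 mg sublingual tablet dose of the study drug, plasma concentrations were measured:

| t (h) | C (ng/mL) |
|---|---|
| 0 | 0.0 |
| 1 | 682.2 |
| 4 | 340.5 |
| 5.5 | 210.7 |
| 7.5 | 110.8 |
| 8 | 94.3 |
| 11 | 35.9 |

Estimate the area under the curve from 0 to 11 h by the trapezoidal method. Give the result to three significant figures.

AUC = 2860 ng/mL·h

Trapezoidal AUC_0→11:
  [0→1]: (0.0+682.2)/2 × 1 = 341.1
  [1→4]: (682.2+340.5)/2 × 3 = 1534.05
  [4→5.5]: (340.5+210.7)/2 × 1.5 = 413.4
  [5.5→7.5]: (210.7+110.8)/2 × 2 = 321.5
  [7.5→8]: (110.8+94.3)/2 × 0.5 = 51.275
  [8→11]: (94.3+35.9)/2 × 3 = 195.3
  Sum = 2856.625 ng/mL·h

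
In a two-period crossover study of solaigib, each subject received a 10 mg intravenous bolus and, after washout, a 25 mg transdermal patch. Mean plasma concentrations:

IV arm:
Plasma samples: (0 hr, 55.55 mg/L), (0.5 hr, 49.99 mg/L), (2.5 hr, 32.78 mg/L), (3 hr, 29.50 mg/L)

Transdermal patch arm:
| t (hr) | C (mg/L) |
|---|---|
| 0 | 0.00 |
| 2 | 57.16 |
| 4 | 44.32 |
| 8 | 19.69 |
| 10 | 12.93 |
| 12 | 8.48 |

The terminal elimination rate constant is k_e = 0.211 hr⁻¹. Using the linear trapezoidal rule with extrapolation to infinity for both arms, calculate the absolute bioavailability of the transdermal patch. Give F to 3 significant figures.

Trapezoidal AUC_0→3 (IV):
  [0→0.5]: (55.55+49.99)/2 × 0.5 = 26.385
  [0.5→2.5]: (49.99+32.78)/2 × 2 = 82.77
  [2.5→3]: (32.78+29.50)/2 × 0.5 = 15.57
  Sum = 124.725 mg/L·hr
IV tail: 29.50/0.211 = 139.810; AUC_iv,0→∞ = 124.725 + 139.810 = 264.535 mg/L·hr
Trapezoidal AUC_0→12 (transdermal patch):
  [0→2]: (0.00+57.16)/2 × 2 = 57.16
  [2→4]: (57.16+44.32)/2 × 2 = 101.48
  [4→8]: (44.32+19.69)/2 × 4 = 128.02
  [8→10]: (19.69+12.93)/2 × 2 = 32.62
  [10→12]: (12.93+8.48)/2 × 2 = 21.41
  Sum = 340.69 mg/L·hr
transdermal patch tail: 8.48/0.211 = 40.190; AUC_ev,0→∞ = 340.69 + 40.190 = 380.88 mg/L·hr
F = (AUC_ev/D_ev)/(AUC_iv/D_iv) = (380.88/25)/(264.535/10) = 15.2352/26.4535 = 0.5759

F = 0.576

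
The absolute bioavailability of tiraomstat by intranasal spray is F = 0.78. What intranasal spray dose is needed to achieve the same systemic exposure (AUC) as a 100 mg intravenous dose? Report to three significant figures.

For equal systemic exposure: F × D_ev = D_iv
D_ev = D_iv / F = 100 / 0.78 = 128.205 mg

D_intranasal = 128 mg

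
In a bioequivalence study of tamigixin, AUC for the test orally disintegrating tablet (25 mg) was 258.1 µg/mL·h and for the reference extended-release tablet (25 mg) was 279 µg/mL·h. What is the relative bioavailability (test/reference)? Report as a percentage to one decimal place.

F_rel = (AUC_test/D_test) / (AUC_ref/D_ref)
      = (258.1/25) / (279/25)
      = 10.324 / 11.16 = 0.9251 = 92.51%

F_rel = 92.5%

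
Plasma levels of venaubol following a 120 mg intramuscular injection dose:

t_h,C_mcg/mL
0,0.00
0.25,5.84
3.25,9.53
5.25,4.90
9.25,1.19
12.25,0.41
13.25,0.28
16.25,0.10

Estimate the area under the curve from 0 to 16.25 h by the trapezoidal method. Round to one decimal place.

AUC = 53.7 mcg/mL·h

Trapezoidal AUC_0→16.25:
  [0→0.25]: (0.00+5.84)/2 × 0.25 = 0.73
  [0.25→3.25]: (5.84+9.53)/2 × 3 = 23.055
  [3.25→5.25]: (9.53+4.90)/2 × 2 = 14.43
  [5.25→9.25]: (4.90+1.19)/2 × 4 = 12.18
  [9.25→12.25]: (1.19+0.41)/2 × 3 = 2.4
  [12.25→13.25]: (0.41+0.28)/2 × 1 = 0.345
  [13.25→16.25]: (0.28+0.10)/2 × 3 = 0.57
  Sum = 53.71 mcg/mL·h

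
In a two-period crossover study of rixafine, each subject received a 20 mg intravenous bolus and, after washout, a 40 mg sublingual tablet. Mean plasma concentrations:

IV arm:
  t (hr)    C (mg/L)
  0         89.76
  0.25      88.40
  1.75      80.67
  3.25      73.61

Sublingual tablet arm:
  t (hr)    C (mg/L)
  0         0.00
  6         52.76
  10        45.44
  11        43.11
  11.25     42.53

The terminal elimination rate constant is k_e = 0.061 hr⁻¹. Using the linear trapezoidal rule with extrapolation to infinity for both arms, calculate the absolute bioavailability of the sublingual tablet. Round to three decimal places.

Trapezoidal AUC_0→3.25 (IV):
  [0→0.25]: (89.76+88.40)/2 × 0.25 = 22.27
  [0.25→1.75]: (88.40+80.67)/2 × 1.5 = 126.8025
  [1.75→3.25]: (80.67+73.61)/2 × 1.5 = 115.71
  Sum = 264.7825 mg/L·hr
IV tail: 73.61/0.061 = 1206.721; AUC_iv,0→∞ = 264.7825 + 1206.721 = 1471.5035 mg/L·hr
Trapezoidal AUC_0→11.25 (sublingual tablet):
  [0→6]: (0.00+52.76)/2 × 6 = 158.28
  [6→10]: (52.76+45.44)/2 × 4 = 196.4
  [10→11]: (45.44+43.11)/2 × 1 = 44.275
  [11→11.25]: (43.11+42.53)/2 × 0.25 = 10.705
  Sum = 409.66 mg/L·hr
sublingual tablet tail: 42.53/0.061 = 697.213; AUC_ev,0→∞ = 409.66 + 697.213 = 1106.873 mg/L·hr
F = (AUC_ev/D_ev)/(AUC_iv/D_iv) = (1106.873/40)/(1471.5035/20) = 27.671825/73.575175 = 0.3761

F = 0.376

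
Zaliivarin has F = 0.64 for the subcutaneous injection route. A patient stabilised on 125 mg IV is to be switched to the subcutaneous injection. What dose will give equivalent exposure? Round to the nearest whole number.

D_subcutaneous = 195 mg

For equal systemic exposure: F × D_ev = D_iv
D_ev = D_iv / F = 125 / 0.64 = 195.3125 mg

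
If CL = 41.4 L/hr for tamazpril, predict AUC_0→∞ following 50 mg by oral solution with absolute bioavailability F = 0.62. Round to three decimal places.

AUC_0→∞ = F × Dose / CL
        = 0.62 × 50 / 41.4 = 0.748792 mg/L·hr

AUC = 0.749 mg/L·hr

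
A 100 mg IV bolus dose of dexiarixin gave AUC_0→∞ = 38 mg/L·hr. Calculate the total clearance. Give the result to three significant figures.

CL = 2.63 L/hr

CL = Dose_iv / AUC_0→∞
   = 100 / 38 = 2.63158 L/hr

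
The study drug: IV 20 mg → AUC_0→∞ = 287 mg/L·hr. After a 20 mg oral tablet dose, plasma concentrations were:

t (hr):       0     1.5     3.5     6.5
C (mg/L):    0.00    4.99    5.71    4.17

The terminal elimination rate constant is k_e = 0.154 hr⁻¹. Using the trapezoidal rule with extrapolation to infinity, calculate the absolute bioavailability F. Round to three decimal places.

F = 0.196

Trapezoidal AUC_0→6.5 (oral tablet):
  [0→1.5]: (0.00+4.99)/2 × 1.5 = 3.7425
  [1.5→3.5]: (4.99+5.71)/2 × 2 = 10.7
  [3.5→6.5]: (5.71+4.17)/2 × 3 = 14.82
  Sum = 29.2625 mg/L·hr
Tail: C_last/k_e = 4.17/0.154 = 27.078
AUC_0→∞ (oral tablet) = 29.2625 + 27.078 = 56.3405 mg/L·hr
F = (AUC_ev/D_ev)/(AUC_iv/D_iv) = (56.3405/20)/(287/20) = 2.817025/14.35 = 0.1963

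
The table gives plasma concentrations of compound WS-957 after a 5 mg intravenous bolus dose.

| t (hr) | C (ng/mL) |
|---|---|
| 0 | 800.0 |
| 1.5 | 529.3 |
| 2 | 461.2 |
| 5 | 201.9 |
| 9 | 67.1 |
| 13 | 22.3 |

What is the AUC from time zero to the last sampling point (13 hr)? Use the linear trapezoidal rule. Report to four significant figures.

AUC = 2956 ng/mL·hr

Trapezoidal AUC_0→13:
  [0→1.5]: (800.0+529.3)/2 × 1.5 = 996.975
  [1.5→2]: (529.3+461.2)/2 × 0.5 = 247.625
  [2→5]: (461.2+201.9)/2 × 3 = 994.65
  [5→9]: (201.9+67.1)/2 × 4 = 538.0
  [9→13]: (67.1+22.3)/2 × 4 = 178.8
  Sum = 2956.05 ng/mL·hr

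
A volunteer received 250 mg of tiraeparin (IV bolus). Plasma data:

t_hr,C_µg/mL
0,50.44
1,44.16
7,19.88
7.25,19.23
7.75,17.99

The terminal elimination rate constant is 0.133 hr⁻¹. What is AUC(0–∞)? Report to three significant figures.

AUC = 389 µg/mL·hr

Trapezoidal AUC_0→7.75:
  [0→1]: (50.44+44.16)/2 × 1 = 47.3
  [1→7]: (44.16+19.88)/2 × 6 = 192.12
  [7→7.25]: (19.88+19.23)/2 × 0.25 = 4.88875
  [7.25→7.75]: (19.23+17.99)/2 × 0.5 = 9.305
  Sum = 253.61375 µg/mL·hr
Extrapolated tail: C_last / k_e = 17.99 / 0.133 = 135.263
AUC_0→∞ = 253.61375 + 135.263 = 388.87675 µg/mL·hr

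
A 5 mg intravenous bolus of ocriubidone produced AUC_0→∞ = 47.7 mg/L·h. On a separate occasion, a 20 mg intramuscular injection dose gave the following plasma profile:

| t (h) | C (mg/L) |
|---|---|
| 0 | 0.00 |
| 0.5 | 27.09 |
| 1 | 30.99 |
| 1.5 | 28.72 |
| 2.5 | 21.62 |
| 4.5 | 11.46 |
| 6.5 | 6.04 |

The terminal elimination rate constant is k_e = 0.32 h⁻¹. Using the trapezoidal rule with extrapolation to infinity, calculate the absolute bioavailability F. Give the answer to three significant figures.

Trapezoidal AUC_0→6.5 (intramuscular injection):
  [0→0.5]: (0.00+27.09)/2 × 0.5 = 6.7725
  [0.5→1]: (27.09+30.99)/2 × 0.5 = 14.52
  [1→1.5]: (30.99+28.72)/2 × 0.5 = 14.9275
  [1.5→2.5]: (28.72+21.62)/2 × 1 = 25.17
  [2.5→4.5]: (21.62+11.46)/2 × 2 = 33.08
  [4.5→6.5]: (11.46+6.04)/2 × 2 = 17.5
  Sum = 111.97 mg/L·h
Tail: C_last/k_e = 6.04/0.32 = 18.875
AUC_0→∞ (intramuscular injection) = 111.97 + 18.875 = 130.845 mg/L·h
F = (AUC_ev/D_ev)/(AUC_iv/D_iv) = (130.845/20)/(47.7/5) = 6.54225/9.54 = 0.6858

F = 0.686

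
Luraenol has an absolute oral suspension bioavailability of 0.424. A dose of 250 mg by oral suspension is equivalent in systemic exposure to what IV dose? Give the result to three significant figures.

D_iv = 106 mg

Systemic exposure from an extravascular dose = F × D_ev, so the equivalent IV dose is F × D_ev.
D_iv = F × D_ev = 0.424 × 250 = 106 mg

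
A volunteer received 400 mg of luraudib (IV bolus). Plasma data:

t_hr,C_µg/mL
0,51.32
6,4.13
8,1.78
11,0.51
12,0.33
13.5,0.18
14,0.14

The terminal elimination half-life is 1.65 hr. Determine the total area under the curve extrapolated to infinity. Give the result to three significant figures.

AUC = 177 µg/mL·hr

Trapezoidal AUC_0→14:
  [0→6]: (51.32+4.13)/2 × 6 = 166.35
  [6→8]: (4.13+1.78)/2 × 2 = 5.91
  [8→11]: (1.78+0.51)/2 × 3 = 3.435
  [11→12]: (0.51+0.33)/2 × 1 = 0.42
  [12→13.5]: (0.33+0.18)/2 × 1.5 = 0.3825
  [13.5→14]: (0.18+0.14)/2 × 0.5 = 0.08
  Sum = 176.5775 µg/mL·hr
k_e = ln2 / t½ = 0.693147 / 1.65 = 0.4201 hr^-1
Extrapolated tail: C_last / k_e = 0.14 / 0.4201 = 0.333
AUC_0→∞ = 176.5775 + 0.333 = 176.9105 µg/mL·hr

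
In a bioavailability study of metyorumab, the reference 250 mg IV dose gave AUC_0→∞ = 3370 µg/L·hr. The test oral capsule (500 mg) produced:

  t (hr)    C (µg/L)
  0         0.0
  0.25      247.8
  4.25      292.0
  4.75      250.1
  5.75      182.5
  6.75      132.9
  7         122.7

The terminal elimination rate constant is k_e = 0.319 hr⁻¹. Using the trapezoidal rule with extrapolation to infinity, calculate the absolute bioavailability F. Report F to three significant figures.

Trapezoidal AUC_0→7 (oral capsule):
  [0→0.25]: (0.0+247.8)/2 × 0.25 = 30.975
  [0.25→4.25]: (247.8+292.0)/2 × 4 = 1079.6
  [4.25→4.75]: (292.0+250.1)/2 × 0.5 = 135.525
  [4.75→5.75]: (250.1+182.5)/2 × 1 = 216.3
  [5.75→6.75]: (182.5+132.9)/2 × 1 = 157.7
  [6.75→7]: (132.9+122.7)/2 × 0.25 = 31.95
  Sum = 1652.05 µg/L·hr
Tail: C_last/k_e = 122.7/0.319 = 384.639
AUC_0→∞ (oral capsule) = 1652.05 + 384.639 = 2036.689 µg/L·hr
F = (AUC_ev/D_ev)/(AUC_iv/D_iv) = (2036.689/500)/(3370/250) = 4.073378/13.48 = 0.3022

F = 0.302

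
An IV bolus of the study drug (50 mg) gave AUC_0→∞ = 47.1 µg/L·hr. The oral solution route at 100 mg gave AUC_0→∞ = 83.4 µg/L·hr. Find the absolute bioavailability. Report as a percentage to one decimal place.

F = 88.5%

F = (AUC_ev / D_ev) / (AUC_iv / D_iv)
  = (83.4/100) / (47.1/50)
  = 0.834 / 0.942 = 0.8854
  = 88.54%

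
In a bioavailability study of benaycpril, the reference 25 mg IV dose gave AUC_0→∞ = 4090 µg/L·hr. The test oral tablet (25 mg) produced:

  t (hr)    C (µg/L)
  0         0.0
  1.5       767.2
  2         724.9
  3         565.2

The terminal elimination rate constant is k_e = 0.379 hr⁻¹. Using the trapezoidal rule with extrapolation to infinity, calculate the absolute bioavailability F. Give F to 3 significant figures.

Trapezoidal AUC_0→3 (oral tablet):
  [0→1.5]: (0.0+767.2)/2 × 1.5 = 575.4
  [1.5→2]: (767.2+724.9)/2 × 0.5 = 373.025
  [2→3]: (724.9+565.2)/2 × 1 = 645.05
  Sum = 1593.475 µg/L·hr
Tail: C_last/k_e = 565.2/0.379 = 1491.293
AUC_0→∞ (oral tablet) = 1593.475 + 1491.293 = 3084.768 µg/L·hr
F = (AUC_ev/D_ev)/(AUC_iv/D_iv) = (3084.768/25)/(4090/25) = 123.39072/163.6 = 0.7542

F = 0.754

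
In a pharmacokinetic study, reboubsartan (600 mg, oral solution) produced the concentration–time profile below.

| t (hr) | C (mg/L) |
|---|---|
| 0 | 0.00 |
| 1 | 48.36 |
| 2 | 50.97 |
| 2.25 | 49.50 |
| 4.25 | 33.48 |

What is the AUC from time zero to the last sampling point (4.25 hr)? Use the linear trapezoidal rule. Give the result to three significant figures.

AUC = 169 mg/L·hr

Trapezoidal AUC_0→4.25:
  [0→1]: (0.00+48.36)/2 × 1 = 24.18
  [1→2]: (48.36+50.97)/2 × 1 = 49.665
  [2→2.25]: (50.97+49.50)/2 × 0.25 = 12.55875
  [2.25→4.25]: (49.50+33.48)/2 × 2 = 82.98
  Sum = 169.38375 mg/L·hr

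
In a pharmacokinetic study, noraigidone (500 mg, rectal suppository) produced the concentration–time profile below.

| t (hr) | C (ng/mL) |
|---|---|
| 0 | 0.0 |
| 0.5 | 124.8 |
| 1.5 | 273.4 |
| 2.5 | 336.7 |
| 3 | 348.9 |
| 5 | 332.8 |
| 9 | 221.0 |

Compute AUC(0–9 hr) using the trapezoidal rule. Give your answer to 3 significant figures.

Trapezoidal AUC_0→9:
  [0→0.5]: (0.0+124.8)/2 × 0.5 = 31.2
  [0.5→1.5]: (124.8+273.4)/2 × 1 = 199.1
  [1.5→2.5]: (273.4+336.7)/2 × 1 = 305.05
  [2.5→3]: (336.7+348.9)/2 × 0.5 = 171.4
  [3→5]: (348.9+332.8)/2 × 2 = 681.7
  [5→9]: (332.8+221.0)/2 × 4 = 1107.6
  Sum = 2496.05 ng/mL·hr

AUC = 2500 ng/mL·hr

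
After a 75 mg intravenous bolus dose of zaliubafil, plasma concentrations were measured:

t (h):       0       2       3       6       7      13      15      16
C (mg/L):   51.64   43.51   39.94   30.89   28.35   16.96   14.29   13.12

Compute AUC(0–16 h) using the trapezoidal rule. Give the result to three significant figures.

AUC = 454 mg/L·h

Trapezoidal AUC_0→16:
  [0→2]: (51.64+43.51)/2 × 2 = 95.15
  [2→3]: (43.51+39.94)/2 × 1 = 41.725
  [3→6]: (39.94+30.89)/2 × 3 = 106.245
  [6→7]: (30.89+28.35)/2 × 1 = 29.62
  [7→13]: (28.35+16.96)/2 × 6 = 135.93
  [13→15]: (16.96+14.29)/2 × 2 = 31.25
  [15→16]: (14.29+13.12)/2 × 1 = 13.705
  Sum = 453.625 mg/L·h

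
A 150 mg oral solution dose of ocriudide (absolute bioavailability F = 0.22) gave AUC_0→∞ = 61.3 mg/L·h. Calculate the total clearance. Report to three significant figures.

CL = 0.538 L/h

CL = F × Dose / AUC_0→∞
   = 0.22 × 150 / 61.3 = 0.538336 L/h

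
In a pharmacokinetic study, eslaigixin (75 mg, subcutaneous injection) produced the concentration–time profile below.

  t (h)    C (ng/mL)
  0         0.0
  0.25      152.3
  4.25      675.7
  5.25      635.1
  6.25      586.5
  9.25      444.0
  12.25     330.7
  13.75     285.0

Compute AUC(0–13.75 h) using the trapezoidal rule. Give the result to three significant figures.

AUC = 6110 ng/mL·h

Trapezoidal AUC_0→13.75:
  [0→0.25]: (0.0+152.3)/2 × 0.25 = 19.0375
  [0.25→4.25]: (152.3+675.7)/2 × 4 = 1656.0
  [4.25→5.25]: (675.7+635.1)/2 × 1 = 655.4
  [5.25→6.25]: (635.1+586.5)/2 × 1 = 610.8
  [6.25→9.25]: (586.5+444.0)/2 × 3 = 1545.75
  [9.25→12.25]: (444.0+330.7)/2 × 3 = 1162.05
  [12.25→13.75]: (330.7+285.0)/2 × 1.5 = 461.775
  Sum = 6110.8125 ng/mL·h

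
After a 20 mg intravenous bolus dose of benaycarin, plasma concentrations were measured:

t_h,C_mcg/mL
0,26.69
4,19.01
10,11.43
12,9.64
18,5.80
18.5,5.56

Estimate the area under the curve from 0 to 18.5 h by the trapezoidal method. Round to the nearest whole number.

AUC = 253 mcg/mL·h

Trapezoidal AUC_0→18.5:
  [0→4]: (26.69+19.01)/2 × 4 = 91.4
  [4→10]: (19.01+11.43)/2 × 6 = 91.32
  [10→12]: (11.43+9.64)/2 × 2 = 21.07
  [12→18]: (9.64+5.80)/2 × 6 = 46.32
  [18→18.5]: (5.80+5.56)/2 × 0.5 = 2.84
  Sum = 252.95 mcg/mL·h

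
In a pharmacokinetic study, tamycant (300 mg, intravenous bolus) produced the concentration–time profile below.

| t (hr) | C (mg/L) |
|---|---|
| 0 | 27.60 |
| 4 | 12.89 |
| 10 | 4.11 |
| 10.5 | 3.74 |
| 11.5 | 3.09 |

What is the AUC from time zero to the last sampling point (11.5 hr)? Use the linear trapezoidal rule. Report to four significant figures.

AUC = 137.4 mg/L·hr

Trapezoidal AUC_0→11.5:
  [0→4]: (27.60+12.89)/2 × 4 = 80.98
  [4→10]: (12.89+4.11)/2 × 6 = 51.0
  [10→10.5]: (4.11+3.74)/2 × 0.5 = 1.9625
  [10.5→11.5]: (3.74+3.09)/2 × 1 = 3.415
  Sum = 137.3575 mg/L·hr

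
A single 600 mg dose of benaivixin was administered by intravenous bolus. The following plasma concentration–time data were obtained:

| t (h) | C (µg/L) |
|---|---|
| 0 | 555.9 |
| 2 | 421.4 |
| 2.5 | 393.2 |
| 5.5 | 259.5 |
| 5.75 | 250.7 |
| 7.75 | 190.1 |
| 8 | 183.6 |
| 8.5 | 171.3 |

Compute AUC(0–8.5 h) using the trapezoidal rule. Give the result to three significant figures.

AUC = 2800 µg/L·h

Trapezoidal AUC_0→8.5:
  [0→2]: (555.9+421.4)/2 × 2 = 977.3
  [2→2.5]: (421.4+393.2)/2 × 0.5 = 203.65
  [2.5→5.5]: (393.2+259.5)/2 × 3 = 979.05
  [5.5→5.75]: (259.5+250.7)/2 × 0.25 = 63.775
  [5.75→7.75]: (250.7+190.1)/2 × 2 = 440.8
  [7.75→8]: (190.1+183.6)/2 × 0.25 = 46.7125
  [8→8.5]: (183.6+171.3)/2 × 0.5 = 88.725
  Sum = 2800.0125 µg/L·h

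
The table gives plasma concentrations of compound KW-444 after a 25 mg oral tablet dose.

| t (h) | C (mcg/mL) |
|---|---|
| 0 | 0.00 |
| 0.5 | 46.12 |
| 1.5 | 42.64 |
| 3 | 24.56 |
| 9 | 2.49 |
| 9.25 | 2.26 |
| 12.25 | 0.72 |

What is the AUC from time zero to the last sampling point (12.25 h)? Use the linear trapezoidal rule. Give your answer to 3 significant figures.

AUC = 193 mcg/mL·h

Trapezoidal AUC_0→12.25:
  [0→0.5]: (0.00+46.12)/2 × 0.5 = 11.53
  [0.5→1.5]: (46.12+42.64)/2 × 1 = 44.38
  [1.5→3]: (42.64+24.56)/2 × 1.5 = 50.4
  [3→9]: (24.56+2.49)/2 × 6 = 81.15
  [9→9.25]: (2.49+2.26)/2 × 0.25 = 0.59375
  [9.25→12.25]: (2.26+0.72)/2 × 3 = 4.47
  Sum = 192.52375 mcg/mL·h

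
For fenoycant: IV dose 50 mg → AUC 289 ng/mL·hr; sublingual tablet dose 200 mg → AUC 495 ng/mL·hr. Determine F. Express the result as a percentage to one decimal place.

F = 42.8%

F = (AUC_ev / D_ev) / (AUC_iv / D_iv)
  = (495/200) / (289/50)
  = 2.475 / 5.78 = 0.4282
  = 42.82%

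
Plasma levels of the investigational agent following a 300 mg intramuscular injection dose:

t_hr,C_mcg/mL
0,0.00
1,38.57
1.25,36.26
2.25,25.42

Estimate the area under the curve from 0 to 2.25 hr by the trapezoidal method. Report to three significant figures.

AUC = 59.5 mcg/mL·hr

Trapezoidal AUC_0→2.25:
  [0→1]: (0.00+38.57)/2 × 1 = 19.285
  [1→1.25]: (38.57+36.26)/2 × 0.25 = 9.35375
  [1.25→2.25]: (36.26+25.42)/2 × 1 = 30.84
  Sum = 59.47875 mcg/mL·hr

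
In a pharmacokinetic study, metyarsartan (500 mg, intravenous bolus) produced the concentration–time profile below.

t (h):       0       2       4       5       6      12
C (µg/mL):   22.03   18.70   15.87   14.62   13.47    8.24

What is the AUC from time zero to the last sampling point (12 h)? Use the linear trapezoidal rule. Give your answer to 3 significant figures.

AUC = 170 µg/mL·h

Trapezoidal AUC_0→12:
  [0→2]: (22.03+18.70)/2 × 2 = 40.73
  [2→4]: (18.70+15.87)/2 × 2 = 34.57
  [4→5]: (15.87+14.62)/2 × 1 = 15.245
  [5→6]: (14.62+13.47)/2 × 1 = 14.045
  [6→12]: (13.47+8.24)/2 × 6 = 65.13
  Sum = 169.72 µg/mL·h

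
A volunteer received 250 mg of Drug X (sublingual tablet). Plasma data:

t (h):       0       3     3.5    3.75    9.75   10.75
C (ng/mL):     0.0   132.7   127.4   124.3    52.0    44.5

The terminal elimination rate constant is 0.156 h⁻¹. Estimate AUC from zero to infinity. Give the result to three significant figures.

Trapezoidal AUC_0→10.75:
  [0→3]: (0.0+132.7)/2 × 3 = 199.05
  [3→3.5]: (132.7+127.4)/2 × 0.5 = 65.025
  [3.5→3.75]: (127.4+124.3)/2 × 0.25 = 31.4625
  [3.75→9.75]: (124.3+52.0)/2 × 6 = 528.9
  [9.75→10.75]: (52.0+44.5)/2 × 1 = 48.25
  Sum = 872.6875 ng/mL·h
Extrapolated tail: C_last / k_e = 44.5 / 0.156 = 285.256
AUC_0→∞ = 872.6875 + 285.256 = 1157.9435 ng/mL·h

AUC = 1160 ng/mL·h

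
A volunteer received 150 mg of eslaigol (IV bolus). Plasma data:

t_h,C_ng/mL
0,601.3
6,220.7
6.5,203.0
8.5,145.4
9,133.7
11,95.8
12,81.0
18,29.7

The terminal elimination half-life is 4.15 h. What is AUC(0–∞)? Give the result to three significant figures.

AUC = 3820 ng/mL·h

Trapezoidal AUC_0→18:
  [0→6]: (601.3+220.7)/2 × 6 = 2466.0
  [6→6.5]: (220.7+203.0)/2 × 0.5 = 105.925
  [6.5→8.5]: (203.0+145.4)/2 × 2 = 348.4
  [8.5→9]: (145.4+133.7)/2 × 0.5 = 69.775
  [9→11]: (133.7+95.8)/2 × 2 = 229.5
  [11→12]: (95.8+81.0)/2 × 1 = 88.4
  [12→18]: (81.0+29.7)/2 × 6 = 332.1
  Sum = 3640.1 ng/mL·h
k_e = ln2 / t½ = 0.693147 / 4.15 = 0.1670 h^-1
Extrapolated tail: C_last / k_e = 29.7 / 0.167 = 177.844
AUC_0→∞ = 3640.1 + 177.844 = 3817.944 ng/mL·h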